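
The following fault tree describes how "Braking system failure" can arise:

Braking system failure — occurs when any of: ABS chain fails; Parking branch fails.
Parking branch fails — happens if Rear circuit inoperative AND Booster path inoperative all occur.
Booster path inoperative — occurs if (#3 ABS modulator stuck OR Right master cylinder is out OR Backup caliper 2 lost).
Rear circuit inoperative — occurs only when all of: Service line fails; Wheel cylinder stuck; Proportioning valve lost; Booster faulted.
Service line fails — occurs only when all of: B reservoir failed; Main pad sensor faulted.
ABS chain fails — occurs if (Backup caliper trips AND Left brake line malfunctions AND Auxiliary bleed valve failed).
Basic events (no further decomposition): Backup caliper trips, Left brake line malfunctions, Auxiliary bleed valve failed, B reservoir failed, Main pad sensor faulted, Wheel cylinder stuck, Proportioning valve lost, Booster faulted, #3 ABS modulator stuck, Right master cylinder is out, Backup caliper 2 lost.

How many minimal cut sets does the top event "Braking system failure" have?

4

ABS chain fails [AND]: one cut set from each child combined → 1 × 1 × 1 = 1 cut set(s).
Service line fails [AND]: one cut set from each child combined → 1 × 1 = 1 cut set(s).
Rear circuit inoperative [AND]: one cut set from each child combined → 1 × 1 × 1 × 1 = 1 cut set(s).
Booster path inoperative [OR]: union of children's cut sets → 3 cut set(s).
Parking branch fails [AND]: one cut set from each child combined → 1 × 3 = 3 cut set(s).
Braking system failure [OR]: union of children's cut sets → 4 cut set(s).
Minimal cut sets: {Auxiliary bleed valve failed, Backup caliper trips, Left brake line malfunctions}; {#3 ABS modulator stuck, B reservoir failed, Booster faulted, Main pad sensor faulted, Proportioning valve lost, Wheel cylinder stuck}; {B reservoir failed, Booster faulted, Main pad sensor faulted, Proportioning valve lost, Right master cylinder is out, Wheel cylinder stuck}; {B reservoir failed, Backup caliper 2 lost, Booster faulted, Main pad sensor faulted, Proportioning valve lost, Wheel cylinder stuck}.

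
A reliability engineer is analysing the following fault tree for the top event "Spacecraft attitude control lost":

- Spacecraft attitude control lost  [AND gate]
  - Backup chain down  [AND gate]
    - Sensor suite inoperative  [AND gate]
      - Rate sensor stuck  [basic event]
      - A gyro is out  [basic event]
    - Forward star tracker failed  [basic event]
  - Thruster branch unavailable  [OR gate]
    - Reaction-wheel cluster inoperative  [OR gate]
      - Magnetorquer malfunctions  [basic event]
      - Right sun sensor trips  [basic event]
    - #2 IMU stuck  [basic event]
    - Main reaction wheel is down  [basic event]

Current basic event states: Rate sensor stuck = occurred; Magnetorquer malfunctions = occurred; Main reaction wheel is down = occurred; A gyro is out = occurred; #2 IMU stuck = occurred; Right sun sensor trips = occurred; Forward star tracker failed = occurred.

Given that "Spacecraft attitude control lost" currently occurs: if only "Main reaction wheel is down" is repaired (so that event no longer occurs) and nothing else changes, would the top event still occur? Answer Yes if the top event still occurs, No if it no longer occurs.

Yes

Counterfactual: set "Main reaction wheel is down" to not occurred.
Sensor suite inoperative [AND]: Rate sensor stuck=occurs, A gyro is out=occurs → all inputs occur → occurs.
Backup chain down [AND]: Sensor suite inoperative=occurs, Forward star tracker failed=occurs → all inputs occur → occurs.
Reaction-wheel cluster inoperative [OR]: Magnetorquer malfunctions=occurs, Right sun sensor trips=occurs → at least one input occurs → occurs.
Thruster branch unavailable [OR]: Reaction-wheel cluster inoperative=occurs, #2 IMU stuck=occurs, Main reaction wheel is down=not → at least one input occurs → occurs.
Spacecraft attitude control lost [AND]: Backup chain down=occurs, Thruster branch unavailable=occurs → all inputs occur → occurs.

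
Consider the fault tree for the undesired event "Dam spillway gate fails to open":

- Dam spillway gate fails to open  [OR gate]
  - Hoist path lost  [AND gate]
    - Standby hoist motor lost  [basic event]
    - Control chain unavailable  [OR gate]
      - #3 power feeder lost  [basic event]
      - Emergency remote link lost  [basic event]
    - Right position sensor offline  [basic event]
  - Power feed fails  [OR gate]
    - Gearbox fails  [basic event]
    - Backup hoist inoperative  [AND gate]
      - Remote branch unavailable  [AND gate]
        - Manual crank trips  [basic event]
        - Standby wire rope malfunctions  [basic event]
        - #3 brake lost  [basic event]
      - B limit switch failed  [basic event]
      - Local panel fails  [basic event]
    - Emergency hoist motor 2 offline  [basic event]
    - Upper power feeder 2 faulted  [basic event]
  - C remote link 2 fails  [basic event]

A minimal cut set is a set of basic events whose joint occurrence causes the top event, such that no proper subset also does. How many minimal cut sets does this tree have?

Control chain unavailable [OR]: union of children's cut sets → 2 cut set(s).
Hoist path lost [AND]: one cut set from each child combined → 1 × 2 × 1 = 2 cut set(s).
Remote branch unavailable [AND]: one cut set from each child combined → 1 × 1 × 1 = 1 cut set(s).
Backup hoist inoperative [AND]: one cut set from each child combined → 1 × 1 × 1 = 1 cut set(s).
Power feed fails [OR]: union of children's cut sets → 4 cut set(s).
Dam spillway gate fails to open [OR]: union of children's cut sets → 7 cut set(s).
Minimal cut sets: {#3 power feeder lost, Right position sensor offline, Standby hoist motor lost}; {Emergency remote link lost, Right position sensor offline, Standby hoist motor lost}; {Gearbox fails}; {#3 brake lost, B limit switch failed, Local panel fails, Manual crank trips, Standby wire rope malfunctions}; {Emergency hoist motor 2 offline}; {Upper power feeder 2 faulted}; {C remote link 2 fails}.

7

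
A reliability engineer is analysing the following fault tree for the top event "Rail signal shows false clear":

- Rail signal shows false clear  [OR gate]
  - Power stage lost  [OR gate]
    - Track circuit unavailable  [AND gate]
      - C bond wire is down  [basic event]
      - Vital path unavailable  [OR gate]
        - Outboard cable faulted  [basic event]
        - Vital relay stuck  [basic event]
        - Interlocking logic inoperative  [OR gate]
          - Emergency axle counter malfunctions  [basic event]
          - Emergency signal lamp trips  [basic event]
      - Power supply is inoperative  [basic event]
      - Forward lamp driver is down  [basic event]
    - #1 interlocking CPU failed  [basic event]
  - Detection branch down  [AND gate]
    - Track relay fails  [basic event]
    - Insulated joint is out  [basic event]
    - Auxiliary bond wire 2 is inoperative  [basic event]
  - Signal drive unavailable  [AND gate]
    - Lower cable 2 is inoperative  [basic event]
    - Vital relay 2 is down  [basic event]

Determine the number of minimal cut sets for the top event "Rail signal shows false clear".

7

Interlocking logic inoperative [OR]: union of children's cut sets → 2 cut set(s).
Vital path unavailable [OR]: union of children's cut sets → 4 cut set(s).
Track circuit unavailable [AND]: one cut set from each child combined → 1 × 4 × 1 × 1 = 4 cut set(s).
Power stage lost [OR]: union of children's cut sets → 5 cut set(s).
Detection branch down [AND]: one cut set from each child combined → 1 × 1 × 1 = 1 cut set(s).
Signal drive unavailable [AND]: one cut set from each child combined → 1 × 1 = 1 cut set(s).
Rail signal shows false clear [OR]: union of children's cut sets → 7 cut set(s).
Minimal cut sets: {C bond wire is down, Forward lamp driver is down, Outboard cable faulted, Power supply is inoperative}; {C bond wire is down, Forward lamp driver is down, Power supply is inoperative, Vital relay stuck}; {C bond wire is down, Emergency axle counter malfunctions, Forward lamp driver is down, Power supply is inoperative}; {C bond wire is down, Emergency signal lamp trips, Forward lamp driver is down, Power supply is inoperative}; {#1 interlocking CPU failed}; {Auxiliary bond wire 2 is inoperative, Insulated joint is out, Track relay fails}; {Lower cable 2 is inoperative, Vital relay 2 is down}.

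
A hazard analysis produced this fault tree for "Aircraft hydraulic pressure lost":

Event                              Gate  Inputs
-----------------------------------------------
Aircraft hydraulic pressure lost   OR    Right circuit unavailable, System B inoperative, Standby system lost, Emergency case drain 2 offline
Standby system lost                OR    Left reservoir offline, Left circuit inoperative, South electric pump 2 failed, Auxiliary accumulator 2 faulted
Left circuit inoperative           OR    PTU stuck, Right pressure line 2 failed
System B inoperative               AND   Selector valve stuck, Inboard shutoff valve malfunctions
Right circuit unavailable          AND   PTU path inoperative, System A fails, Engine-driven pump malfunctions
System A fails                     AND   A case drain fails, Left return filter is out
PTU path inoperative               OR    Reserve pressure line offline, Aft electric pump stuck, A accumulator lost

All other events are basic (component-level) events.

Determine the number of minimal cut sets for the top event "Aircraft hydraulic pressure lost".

PTU path inoperative [OR]: union of children's cut sets → 3 cut set(s).
System A fails [AND]: one cut set from each child combined → 1 × 1 = 1 cut set(s).
Right circuit unavailable [AND]: one cut set from each child combined → 3 × 1 × 1 = 3 cut set(s).
System B inoperative [AND]: one cut set from each child combined → 1 × 1 = 1 cut set(s).
Left circuit inoperative [OR]: union of children's cut sets → 2 cut set(s).
Standby system lost [OR]: union of children's cut sets → 5 cut set(s).
Aircraft hydraulic pressure lost [OR]: union of children's cut sets → 10 cut set(s).
Minimal cut sets: {A case drain fails, Engine-driven pump malfunctions, Left return filter is out, Reserve pressure line offline}; {A case drain fails, Aft electric pump stuck, Engine-driven pump malfunctions, Left return filter is out}; {A accumulator lost, A case drain fails, Engine-driven pump malfunctions, Left return filter is out}; {Inboard shutoff valve malfunctions, Selector valve stuck}; {Left reservoir offline}; {PTU stuck}; {Right pressure line 2 failed}; {South electric pump 2 failed}; {Auxiliary accumulator 2 faulted}; {Emergency case drain 2 offline}.

10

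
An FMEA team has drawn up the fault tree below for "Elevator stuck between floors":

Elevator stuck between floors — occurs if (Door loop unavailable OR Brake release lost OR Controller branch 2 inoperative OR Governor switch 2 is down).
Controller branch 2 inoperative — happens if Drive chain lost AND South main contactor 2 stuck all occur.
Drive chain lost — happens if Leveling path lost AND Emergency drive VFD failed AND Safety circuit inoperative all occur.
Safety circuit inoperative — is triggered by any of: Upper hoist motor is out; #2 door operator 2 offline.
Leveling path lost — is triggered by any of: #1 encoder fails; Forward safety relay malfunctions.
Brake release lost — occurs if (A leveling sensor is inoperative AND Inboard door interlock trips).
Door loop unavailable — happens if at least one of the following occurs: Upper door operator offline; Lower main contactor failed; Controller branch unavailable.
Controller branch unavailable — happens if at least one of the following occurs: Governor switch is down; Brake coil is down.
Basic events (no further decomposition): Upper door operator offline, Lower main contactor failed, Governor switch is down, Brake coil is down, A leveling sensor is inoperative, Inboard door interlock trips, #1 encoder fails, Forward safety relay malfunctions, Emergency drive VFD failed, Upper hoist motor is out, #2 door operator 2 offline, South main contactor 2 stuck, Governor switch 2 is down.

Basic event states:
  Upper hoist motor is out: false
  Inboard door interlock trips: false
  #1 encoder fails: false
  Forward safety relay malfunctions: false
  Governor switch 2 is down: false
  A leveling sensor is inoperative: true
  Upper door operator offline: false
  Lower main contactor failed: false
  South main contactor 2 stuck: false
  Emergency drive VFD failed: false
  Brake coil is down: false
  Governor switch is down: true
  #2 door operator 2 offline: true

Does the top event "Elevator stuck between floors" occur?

Yes

Controller branch unavailable [OR]: Governor switch is down=occurs, Brake coil is down=not → at least one input occurs → occurs.
Door loop unavailable [OR]: Upper door operator offline=not, Lower main contactor failed=not, Controller branch unavailable=occurs → at least one input occurs → occurs.
Brake release lost [AND]: A leveling sensor is inoperative=occurs, Inboard door interlock trips=not → not all inputs occur → does not occur.
Leveling path lost [OR]: #1 encoder fails=not, Forward safety relay malfunctions=not → no input occurs → does not occur.
Safety circuit inoperative [OR]: Upper hoist motor is out=not, #2 door operator 2 offline=occurs → at least one input occurs → occurs.
Drive chain lost [AND]: Leveling path lost=not, Emergency drive VFD failed=not, Safety circuit inoperative=occurs → not all inputs occur → does not occur.
Controller branch 2 inoperative [AND]: Drive chain lost=not, South main contactor 2 stuck=not → not all inputs occur → does not occur.
Elevator stuck between floors [OR]: Door loop unavailable=occurs, Brake release lost=not, Controller branch 2 inoperative=not, Governor switch 2 is down=not → at least one input occurs → occurs.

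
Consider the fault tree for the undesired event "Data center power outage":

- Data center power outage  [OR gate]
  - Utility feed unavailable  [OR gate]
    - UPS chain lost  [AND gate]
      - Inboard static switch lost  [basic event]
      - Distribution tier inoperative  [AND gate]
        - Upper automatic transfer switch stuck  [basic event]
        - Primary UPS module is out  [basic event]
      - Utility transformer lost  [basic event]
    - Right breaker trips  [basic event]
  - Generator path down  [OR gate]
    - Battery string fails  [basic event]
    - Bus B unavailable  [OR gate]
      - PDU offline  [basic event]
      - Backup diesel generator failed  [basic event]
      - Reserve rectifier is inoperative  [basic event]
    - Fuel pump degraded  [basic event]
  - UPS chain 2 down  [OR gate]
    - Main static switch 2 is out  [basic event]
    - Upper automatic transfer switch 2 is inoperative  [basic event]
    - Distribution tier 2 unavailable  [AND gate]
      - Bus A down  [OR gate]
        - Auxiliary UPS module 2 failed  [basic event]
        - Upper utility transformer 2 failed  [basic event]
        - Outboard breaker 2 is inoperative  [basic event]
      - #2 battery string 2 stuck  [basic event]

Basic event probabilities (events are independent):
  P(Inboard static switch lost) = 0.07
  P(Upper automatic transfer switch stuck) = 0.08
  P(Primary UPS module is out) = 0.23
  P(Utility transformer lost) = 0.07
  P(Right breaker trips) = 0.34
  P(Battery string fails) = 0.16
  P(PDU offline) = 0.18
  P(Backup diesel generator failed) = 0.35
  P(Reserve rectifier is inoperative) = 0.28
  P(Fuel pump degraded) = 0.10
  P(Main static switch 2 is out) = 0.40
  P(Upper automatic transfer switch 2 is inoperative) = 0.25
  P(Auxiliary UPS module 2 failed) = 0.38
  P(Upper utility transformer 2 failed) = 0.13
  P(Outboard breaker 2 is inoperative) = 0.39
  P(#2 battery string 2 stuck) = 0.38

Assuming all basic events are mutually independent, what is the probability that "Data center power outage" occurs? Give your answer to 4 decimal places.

0.9358

P(Distribution tier inoperative) [AND] = 0.08 × 0.23 = 0.018400
P(UPS chain lost) [AND] = 0.07 × 0.018400 × 0.07 = 0.000090
P(Utility feed unavailable) [OR] = 1 − (1−0.000090) × (1−0.34) = 0.340059
P(Bus B unavailable) [OR] = 1 − (1−0.18) × (1−0.35) × (1−0.28) = 0.616240
P(Generator path down) [OR] = 1 − (1−0.16) × (1−0.616240) × (1−0.10) = 0.709877
P(Bus A down) [OR] = 1 − (1−0.38) × (1−0.13) × (1−0.39) = 0.670966
P(Distribution tier 2 unavailable) [AND] = 0.670966 × 0.38 = 0.254967
P(UPS chain 2 down) [OR] = 1 − (1−0.40) × (1−0.25) × (1−0.254967) = 0.664735
P(Data center power outage) [OR] = 1 − (1−0.340059) × (1−0.709877) × (1−0.664735) = 0.935809
Rounded to 4 decimal places: P(Data center power outage) ≈ 0.9358.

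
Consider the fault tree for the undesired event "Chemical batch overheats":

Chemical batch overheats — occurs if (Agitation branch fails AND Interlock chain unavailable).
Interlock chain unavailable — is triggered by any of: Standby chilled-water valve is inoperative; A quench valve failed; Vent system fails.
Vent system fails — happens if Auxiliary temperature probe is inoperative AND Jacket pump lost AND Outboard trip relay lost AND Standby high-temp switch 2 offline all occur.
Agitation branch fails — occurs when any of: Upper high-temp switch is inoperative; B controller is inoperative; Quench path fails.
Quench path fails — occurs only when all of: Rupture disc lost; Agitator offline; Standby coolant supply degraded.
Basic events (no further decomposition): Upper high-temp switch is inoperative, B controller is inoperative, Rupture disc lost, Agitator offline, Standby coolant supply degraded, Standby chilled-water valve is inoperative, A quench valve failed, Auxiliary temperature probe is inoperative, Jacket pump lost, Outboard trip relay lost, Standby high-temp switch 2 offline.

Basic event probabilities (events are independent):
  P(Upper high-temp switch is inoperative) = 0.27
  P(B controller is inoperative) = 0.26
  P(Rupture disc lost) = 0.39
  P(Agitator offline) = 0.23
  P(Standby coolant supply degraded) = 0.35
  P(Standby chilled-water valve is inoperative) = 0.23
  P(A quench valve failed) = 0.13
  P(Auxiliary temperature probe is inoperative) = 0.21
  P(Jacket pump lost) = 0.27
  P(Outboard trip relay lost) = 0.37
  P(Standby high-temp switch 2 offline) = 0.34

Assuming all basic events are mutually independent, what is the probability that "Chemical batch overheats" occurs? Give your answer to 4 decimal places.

P(Quench path fails) [AND] = 0.39 × 0.23 × 0.35 = 0.031395
P(Agitation branch fails) [OR] = 1 − (1−0.27) × (1−0.26) × (1−0.031395) = 0.476760
P(Vent system fails) [AND] = 0.21 × 0.27 × 0.37 × 0.34 = 0.007133
P(Interlock chain unavailable) [OR] = 1 − (1−0.23) × (1−0.13) × (1−0.007133) = 0.334878
P(Chemical batch overheats) [AND] = 0.476760 × 0.334878 = 0.159656
Rounded to 4 decimal places: P(Chemical batch overheats) ≈ 0.1597.

0.1597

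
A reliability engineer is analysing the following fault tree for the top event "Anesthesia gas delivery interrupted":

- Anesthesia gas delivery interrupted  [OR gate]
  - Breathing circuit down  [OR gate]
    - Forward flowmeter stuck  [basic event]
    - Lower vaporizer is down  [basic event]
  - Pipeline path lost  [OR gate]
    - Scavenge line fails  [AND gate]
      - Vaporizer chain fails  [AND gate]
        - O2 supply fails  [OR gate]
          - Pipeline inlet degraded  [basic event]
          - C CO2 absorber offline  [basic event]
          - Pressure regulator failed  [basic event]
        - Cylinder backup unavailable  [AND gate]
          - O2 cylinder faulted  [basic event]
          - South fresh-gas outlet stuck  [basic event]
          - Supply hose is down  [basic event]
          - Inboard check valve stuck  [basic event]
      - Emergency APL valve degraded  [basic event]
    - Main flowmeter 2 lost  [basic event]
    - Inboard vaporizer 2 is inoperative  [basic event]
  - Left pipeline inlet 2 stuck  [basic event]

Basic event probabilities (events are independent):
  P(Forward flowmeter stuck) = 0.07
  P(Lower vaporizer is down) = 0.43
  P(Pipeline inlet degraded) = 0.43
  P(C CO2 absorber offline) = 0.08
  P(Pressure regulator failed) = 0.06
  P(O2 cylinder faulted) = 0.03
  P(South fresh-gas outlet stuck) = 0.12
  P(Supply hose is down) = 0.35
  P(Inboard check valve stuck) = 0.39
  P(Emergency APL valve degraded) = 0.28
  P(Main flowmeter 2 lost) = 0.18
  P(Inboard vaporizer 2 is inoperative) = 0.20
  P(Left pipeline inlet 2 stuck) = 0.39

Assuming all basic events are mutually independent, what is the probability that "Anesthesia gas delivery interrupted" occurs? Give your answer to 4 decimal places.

0.7879

P(Breathing circuit down) [OR] = 1 − (1−0.07) × (1−0.43) = 0.469900
P(O2 supply fails) [OR] = 1 − (1−0.43) × (1−0.08) × (1−0.06) = 0.507064
P(Cylinder backup unavailable) [AND] = 0.03 × 0.12 × 0.35 × 0.39 = 0.000491
P(Vaporizer chain fails) [AND] = 0.507064 × 0.000491 = 0.000249
P(Scavenge line fails) [AND] = 0.000249 × 0.28 = 0.000070
P(Pipeline path lost) [OR] = 1 − (1−0.000070) × (1−0.18) × (1−0.20) = 0.344046
P(Anesthesia gas delivery interrupted) [OR] = 1 − (1−0.469900) × (1−0.344046) × (1−0.39) = 0.787890
Rounded to 4 decimal places: P(Anesthesia gas delivery interrupted) ≈ 0.7879.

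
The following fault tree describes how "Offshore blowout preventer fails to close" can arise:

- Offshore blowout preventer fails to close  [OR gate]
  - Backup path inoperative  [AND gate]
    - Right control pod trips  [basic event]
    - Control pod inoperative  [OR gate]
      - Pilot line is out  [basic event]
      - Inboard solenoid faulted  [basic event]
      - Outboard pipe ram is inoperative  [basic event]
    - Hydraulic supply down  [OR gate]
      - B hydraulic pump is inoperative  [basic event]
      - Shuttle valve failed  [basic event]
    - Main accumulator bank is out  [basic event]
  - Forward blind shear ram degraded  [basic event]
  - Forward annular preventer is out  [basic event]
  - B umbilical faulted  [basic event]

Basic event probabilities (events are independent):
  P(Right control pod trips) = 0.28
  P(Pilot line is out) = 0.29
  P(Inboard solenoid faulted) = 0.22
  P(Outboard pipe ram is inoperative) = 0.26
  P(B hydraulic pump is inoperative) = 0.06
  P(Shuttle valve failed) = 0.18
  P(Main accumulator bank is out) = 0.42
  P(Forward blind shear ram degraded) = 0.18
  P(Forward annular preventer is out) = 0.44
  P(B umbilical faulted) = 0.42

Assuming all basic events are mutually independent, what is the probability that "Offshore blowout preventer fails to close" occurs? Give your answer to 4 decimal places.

P(Control pod inoperative) [OR] = 1 − (1−0.29) × (1−0.22) × (1−0.26) = 0.590188
P(Hydraulic supply down) [OR] = 1 − (1−0.06) × (1−0.18) = 0.229200
P(Backup path inoperative) [AND] = 0.28 × 0.590188 × 0.229200 × 0.42 = 0.015908
P(Offshore blowout preventer fails to close) [OR] = 1 − (1−0.015908) × (1−0.18) × (1−0.44) × (1−0.42) = 0.737901
Rounded to 4 decimal places: P(Offshore blowout preventer fails to close) ≈ 0.7379.

0.7379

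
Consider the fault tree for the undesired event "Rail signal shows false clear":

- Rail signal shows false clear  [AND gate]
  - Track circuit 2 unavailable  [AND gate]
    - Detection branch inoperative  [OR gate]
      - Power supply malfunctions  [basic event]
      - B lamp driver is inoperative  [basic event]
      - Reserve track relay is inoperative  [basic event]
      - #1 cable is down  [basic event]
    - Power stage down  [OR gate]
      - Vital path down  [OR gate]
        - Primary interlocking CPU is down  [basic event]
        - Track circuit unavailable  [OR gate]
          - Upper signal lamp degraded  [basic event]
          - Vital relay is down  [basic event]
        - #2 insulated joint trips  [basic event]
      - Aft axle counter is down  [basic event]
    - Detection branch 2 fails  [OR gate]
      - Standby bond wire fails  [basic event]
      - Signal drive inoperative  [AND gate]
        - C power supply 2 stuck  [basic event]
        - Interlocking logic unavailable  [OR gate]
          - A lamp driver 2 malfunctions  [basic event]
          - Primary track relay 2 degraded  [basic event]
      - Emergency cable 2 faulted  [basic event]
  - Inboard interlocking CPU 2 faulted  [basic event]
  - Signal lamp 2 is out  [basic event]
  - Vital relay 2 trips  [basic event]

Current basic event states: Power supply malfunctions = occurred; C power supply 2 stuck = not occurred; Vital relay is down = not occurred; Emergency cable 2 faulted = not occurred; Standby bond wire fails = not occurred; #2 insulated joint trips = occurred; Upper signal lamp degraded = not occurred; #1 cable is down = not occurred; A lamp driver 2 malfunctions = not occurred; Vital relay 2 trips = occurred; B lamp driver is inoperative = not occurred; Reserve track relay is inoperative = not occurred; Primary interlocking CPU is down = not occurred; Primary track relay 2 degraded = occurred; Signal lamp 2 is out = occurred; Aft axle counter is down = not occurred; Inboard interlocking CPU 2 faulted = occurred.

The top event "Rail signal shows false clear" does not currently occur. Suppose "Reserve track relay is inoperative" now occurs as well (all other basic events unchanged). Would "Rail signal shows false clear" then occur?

No

Counterfactual: set "Reserve track relay is inoperative" to occurred.
Detection branch inoperative [OR]: Power supply malfunctions=occurs, B lamp driver is inoperative=not, Reserve track relay is inoperative=occurs, #1 cable is down=not → at least one input occurs → occurs.
Track circuit unavailable [OR]: Upper signal lamp degraded=not, Vital relay is down=not → no input occurs → does not occur.
Vital path down [OR]: Primary interlocking CPU is down=not, Track circuit unavailable=not, #2 insulated joint trips=occurs → at least one input occurs → occurs.
Power stage down [OR]: Vital path down=occurs, Aft axle counter is down=not → at least one input occurs → occurs.
Interlocking logic unavailable [OR]: A lamp driver 2 malfunctions=not, Primary track relay 2 degraded=occurs → at least one input occurs → occurs.
Signal drive inoperative [AND]: C power supply 2 stuck=not, Interlocking logic unavailable=occurs → not all inputs occur → does not occur.
Detection branch 2 fails [OR]: Standby bond wire fails=not, Signal drive inoperative=not, Emergency cable 2 faulted=not → no input occurs → does not occur.
Track circuit 2 unavailable [AND]: Detection branch inoperative=occurs, Power stage down=occurs, Detection branch 2 fails=not → not all inputs occur → does not occur.
Rail signal shows false clear [AND]: Track circuit 2 unavailable=not, Inboard interlocking CPU 2 faulted=occurs, Signal lamp 2 is out=occurs, Vital relay 2 trips=occurs → not all inputs occur → does not occur.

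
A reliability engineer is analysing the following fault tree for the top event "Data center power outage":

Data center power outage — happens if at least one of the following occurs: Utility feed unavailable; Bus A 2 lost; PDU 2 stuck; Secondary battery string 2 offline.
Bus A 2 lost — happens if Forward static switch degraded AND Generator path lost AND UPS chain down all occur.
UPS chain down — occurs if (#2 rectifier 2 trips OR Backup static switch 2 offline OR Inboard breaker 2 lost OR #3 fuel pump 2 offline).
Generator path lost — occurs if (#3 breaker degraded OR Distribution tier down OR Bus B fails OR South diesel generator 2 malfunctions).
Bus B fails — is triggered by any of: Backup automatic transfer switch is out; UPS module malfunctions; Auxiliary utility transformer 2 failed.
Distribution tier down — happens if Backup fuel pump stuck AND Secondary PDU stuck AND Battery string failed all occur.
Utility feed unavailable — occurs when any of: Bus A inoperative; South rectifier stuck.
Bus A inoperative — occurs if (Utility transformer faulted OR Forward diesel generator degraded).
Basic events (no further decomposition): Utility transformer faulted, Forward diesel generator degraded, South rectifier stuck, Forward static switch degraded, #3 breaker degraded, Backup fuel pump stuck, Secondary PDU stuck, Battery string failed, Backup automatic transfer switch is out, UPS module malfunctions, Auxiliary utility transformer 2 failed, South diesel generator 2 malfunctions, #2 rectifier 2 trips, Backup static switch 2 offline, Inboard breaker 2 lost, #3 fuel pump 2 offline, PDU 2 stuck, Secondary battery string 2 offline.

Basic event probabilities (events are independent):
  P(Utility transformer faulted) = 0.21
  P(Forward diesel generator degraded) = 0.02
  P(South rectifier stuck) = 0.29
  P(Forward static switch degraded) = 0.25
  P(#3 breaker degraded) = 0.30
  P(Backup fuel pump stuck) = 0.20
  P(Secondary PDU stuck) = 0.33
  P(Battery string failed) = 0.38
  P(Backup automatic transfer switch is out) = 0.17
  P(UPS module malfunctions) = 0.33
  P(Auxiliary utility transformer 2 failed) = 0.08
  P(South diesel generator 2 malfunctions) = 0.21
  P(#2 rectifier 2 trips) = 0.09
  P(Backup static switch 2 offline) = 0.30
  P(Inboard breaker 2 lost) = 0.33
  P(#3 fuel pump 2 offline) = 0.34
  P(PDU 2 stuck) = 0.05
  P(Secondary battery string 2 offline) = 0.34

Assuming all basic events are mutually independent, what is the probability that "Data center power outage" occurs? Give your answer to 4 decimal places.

0.7002

P(Bus A inoperative) [OR] = 1 − (1−0.21) × (1−0.02) = 0.225800
P(Utility feed unavailable) [OR] = 1 − (1−0.225800) × (1−0.29) = 0.450318
P(Distribution tier down) [AND] = 0.20 × 0.33 × 0.38 = 0.025080
P(Bus B fails) [OR] = 1 − (1−0.17) × (1−0.33) × (1−0.08) = 0.488388
P(Generator path lost) [OR] = 1 − (1−0.30) × (1−0.025080) × (1−0.488388) × (1−0.21) = 0.724174
P(UPS chain down) [OR] = 1 − (1−0.09) × (1−0.30) × (1−0.33) × (1−0.34) = 0.718319
P(Bus A 2 lost) [AND] = 0.25 × 0.724174 × 0.718319 = 0.130047
P(Data center power outage) [OR] = 1 − (1−0.450318) × (1−0.130047) × (1−0.05) × (1−0.34) = 0.700170
Rounded to 4 decimal places: P(Data center power outage) ≈ 0.7002.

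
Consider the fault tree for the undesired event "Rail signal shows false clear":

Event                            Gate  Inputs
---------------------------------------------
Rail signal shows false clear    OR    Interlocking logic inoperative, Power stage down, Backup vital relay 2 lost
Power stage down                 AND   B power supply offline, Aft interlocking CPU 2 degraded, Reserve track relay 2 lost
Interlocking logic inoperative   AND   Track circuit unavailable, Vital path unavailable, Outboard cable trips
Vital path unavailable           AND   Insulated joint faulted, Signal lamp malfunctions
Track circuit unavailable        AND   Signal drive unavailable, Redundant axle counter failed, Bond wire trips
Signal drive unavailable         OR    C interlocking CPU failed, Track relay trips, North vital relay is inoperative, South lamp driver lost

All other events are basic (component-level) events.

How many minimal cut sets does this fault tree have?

6

Signal drive unavailable [OR]: union of children's cut sets → 4 cut set(s).
Track circuit unavailable [AND]: one cut set from each child combined → 4 × 1 × 1 = 4 cut set(s).
Vital path unavailable [AND]: one cut set from each child combined → 1 × 1 = 1 cut set(s).
Interlocking logic inoperative [AND]: one cut set from each child combined → 4 × 1 × 1 = 4 cut set(s).
Power stage down [AND]: one cut set from each child combined → 1 × 1 × 1 = 1 cut set(s).
Rail signal shows false clear [OR]: union of children's cut sets → 6 cut set(s).
Minimal cut sets: {Bond wire trips, C interlocking CPU failed, Insulated joint faulted, Outboard cable trips, Redundant axle counter failed, Signal lamp malfunctions}; {Bond wire trips, Insulated joint faulted, Outboard cable trips, Redundant axle counter failed, Signal lamp malfunctions, Track relay trips}; {Bond wire trips, Insulated joint faulted, North vital relay is inoperative, Outboard cable trips, Redundant axle counter failed, Signal lamp malfunctions}; {Bond wire trips, Insulated joint faulted, Outboard cable trips, Redundant axle counter failed, Signal lamp malfunctions, South lamp driver lost}; {Aft interlocking CPU 2 degraded, B power supply offline, Reserve track relay 2 lost}; {Backup vital relay 2 lost}.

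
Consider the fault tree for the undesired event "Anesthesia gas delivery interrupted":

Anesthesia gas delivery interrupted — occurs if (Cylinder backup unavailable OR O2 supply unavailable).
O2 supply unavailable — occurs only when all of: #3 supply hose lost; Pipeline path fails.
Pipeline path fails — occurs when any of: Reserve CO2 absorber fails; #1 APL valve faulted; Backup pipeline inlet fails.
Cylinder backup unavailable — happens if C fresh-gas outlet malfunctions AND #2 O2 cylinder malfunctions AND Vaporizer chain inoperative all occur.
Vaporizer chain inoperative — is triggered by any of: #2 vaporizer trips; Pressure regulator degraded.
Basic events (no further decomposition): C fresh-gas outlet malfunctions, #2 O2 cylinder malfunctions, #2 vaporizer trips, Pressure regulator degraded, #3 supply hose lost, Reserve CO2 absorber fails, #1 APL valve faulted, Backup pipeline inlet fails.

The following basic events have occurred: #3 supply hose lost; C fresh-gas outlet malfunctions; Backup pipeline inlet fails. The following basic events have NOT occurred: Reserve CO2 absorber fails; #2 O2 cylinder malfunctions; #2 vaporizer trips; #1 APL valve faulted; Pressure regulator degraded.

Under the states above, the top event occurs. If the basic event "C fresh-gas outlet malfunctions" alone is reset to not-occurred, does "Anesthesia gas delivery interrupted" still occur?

Counterfactual: set "C fresh-gas outlet malfunctions" to not occurred.
Vaporizer chain inoperative [OR]: #2 vaporizer trips=not, Pressure regulator degraded=not → no input occurs → does not occur.
Cylinder backup unavailable [AND]: C fresh-gas outlet malfunctions=not, #2 O2 cylinder malfunctions=not, Vaporizer chain inoperative=not → not all inputs occur → does not occur.
Pipeline path fails [OR]: Reserve CO2 absorber fails=not, #1 APL valve faulted=not, Backup pipeline inlet fails=occurs → at least one input occurs → occurs.
O2 supply unavailable [AND]: #3 supply hose lost=occurs, Pipeline path fails=occurs → all inputs occur → occurs.
Anesthesia gas delivery interrupted [OR]: Cylinder backup unavailable=not, O2 supply unavailable=occurs → at least one input occurs → occurs.

Yes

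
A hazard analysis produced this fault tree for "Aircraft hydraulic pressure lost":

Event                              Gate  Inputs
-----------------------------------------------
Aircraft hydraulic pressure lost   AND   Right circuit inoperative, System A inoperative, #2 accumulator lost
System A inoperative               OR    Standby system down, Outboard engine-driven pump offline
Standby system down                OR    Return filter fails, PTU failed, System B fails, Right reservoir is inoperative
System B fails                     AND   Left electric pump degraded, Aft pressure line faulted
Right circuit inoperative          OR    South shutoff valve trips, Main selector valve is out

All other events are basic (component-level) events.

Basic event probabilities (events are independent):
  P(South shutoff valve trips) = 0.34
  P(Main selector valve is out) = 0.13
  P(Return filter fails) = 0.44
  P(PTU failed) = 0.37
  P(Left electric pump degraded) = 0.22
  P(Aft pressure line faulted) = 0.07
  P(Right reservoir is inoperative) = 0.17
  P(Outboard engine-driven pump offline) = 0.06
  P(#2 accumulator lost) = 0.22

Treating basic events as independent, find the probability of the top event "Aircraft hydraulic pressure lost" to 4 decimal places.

P(Right circuit inoperative) [OR] = 1 − (1−0.34) × (1−0.13) = 0.425800
P(System B fails) [AND] = 0.22 × 0.07 = 0.015400
P(Standby system down) [OR] = 1 − (1−0.44) × (1−0.37) × (1−0.015400) × (1−0.17) = 0.711685
P(System A inoperative) [OR] = 1 − (1−0.711685) × (1−0.06) = 0.728984
P(Aircraft hydraulic pressure lost) [AND] = 0.425800 × 0.728984 × 0.22 = 0.068288
Rounded to 4 decimal places: P(Aircraft hydraulic pressure lost) ≈ 0.0683.

0.0683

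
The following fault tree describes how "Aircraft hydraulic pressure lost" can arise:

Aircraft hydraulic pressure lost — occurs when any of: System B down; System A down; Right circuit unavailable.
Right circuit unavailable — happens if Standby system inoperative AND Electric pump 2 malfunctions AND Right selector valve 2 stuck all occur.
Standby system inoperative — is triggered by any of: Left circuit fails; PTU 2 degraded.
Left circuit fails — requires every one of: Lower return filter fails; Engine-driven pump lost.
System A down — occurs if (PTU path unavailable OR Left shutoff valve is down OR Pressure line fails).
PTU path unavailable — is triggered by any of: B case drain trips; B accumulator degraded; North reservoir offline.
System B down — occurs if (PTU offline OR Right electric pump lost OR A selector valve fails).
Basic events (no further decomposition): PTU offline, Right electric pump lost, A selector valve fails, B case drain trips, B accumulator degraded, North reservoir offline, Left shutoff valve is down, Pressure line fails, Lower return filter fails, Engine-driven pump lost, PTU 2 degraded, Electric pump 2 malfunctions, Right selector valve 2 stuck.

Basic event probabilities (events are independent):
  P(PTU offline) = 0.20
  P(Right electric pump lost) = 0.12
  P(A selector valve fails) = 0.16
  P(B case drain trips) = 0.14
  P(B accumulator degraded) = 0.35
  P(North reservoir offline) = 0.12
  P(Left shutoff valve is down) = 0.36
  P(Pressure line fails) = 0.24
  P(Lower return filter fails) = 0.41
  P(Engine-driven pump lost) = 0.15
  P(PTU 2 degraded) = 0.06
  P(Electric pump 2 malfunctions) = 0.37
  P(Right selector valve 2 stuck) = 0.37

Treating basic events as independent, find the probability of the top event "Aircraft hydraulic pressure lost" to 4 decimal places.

0.8608

P(System B down) [OR] = 1 − (1−0.20) × (1−0.12) × (1−0.16) = 0.408640
P(PTU path unavailable) [OR] = 1 − (1−0.14) × (1−0.35) × (1−0.12) = 0.508080
P(System A down) [OR] = 1 − (1−0.508080) × (1−0.36) × (1−0.24) = 0.760730
P(Left circuit fails) [AND] = 0.41 × 0.15 = 0.061500
P(Standby system inoperative) [OR] = 1 − (1−0.061500) × (1−0.06) = 0.117810
P(Right circuit unavailable) [AND] = 0.117810 × 0.37 × 0.37 = 0.016128
P(Aircraft hydraulic pressure lost) [OR] = 1 − (1−0.408640) × (1−0.760730) × (1−0.016128) = 0.860787
Rounded to 4 decimal places: P(Aircraft hydraulic pressure lost) ≈ 0.8608.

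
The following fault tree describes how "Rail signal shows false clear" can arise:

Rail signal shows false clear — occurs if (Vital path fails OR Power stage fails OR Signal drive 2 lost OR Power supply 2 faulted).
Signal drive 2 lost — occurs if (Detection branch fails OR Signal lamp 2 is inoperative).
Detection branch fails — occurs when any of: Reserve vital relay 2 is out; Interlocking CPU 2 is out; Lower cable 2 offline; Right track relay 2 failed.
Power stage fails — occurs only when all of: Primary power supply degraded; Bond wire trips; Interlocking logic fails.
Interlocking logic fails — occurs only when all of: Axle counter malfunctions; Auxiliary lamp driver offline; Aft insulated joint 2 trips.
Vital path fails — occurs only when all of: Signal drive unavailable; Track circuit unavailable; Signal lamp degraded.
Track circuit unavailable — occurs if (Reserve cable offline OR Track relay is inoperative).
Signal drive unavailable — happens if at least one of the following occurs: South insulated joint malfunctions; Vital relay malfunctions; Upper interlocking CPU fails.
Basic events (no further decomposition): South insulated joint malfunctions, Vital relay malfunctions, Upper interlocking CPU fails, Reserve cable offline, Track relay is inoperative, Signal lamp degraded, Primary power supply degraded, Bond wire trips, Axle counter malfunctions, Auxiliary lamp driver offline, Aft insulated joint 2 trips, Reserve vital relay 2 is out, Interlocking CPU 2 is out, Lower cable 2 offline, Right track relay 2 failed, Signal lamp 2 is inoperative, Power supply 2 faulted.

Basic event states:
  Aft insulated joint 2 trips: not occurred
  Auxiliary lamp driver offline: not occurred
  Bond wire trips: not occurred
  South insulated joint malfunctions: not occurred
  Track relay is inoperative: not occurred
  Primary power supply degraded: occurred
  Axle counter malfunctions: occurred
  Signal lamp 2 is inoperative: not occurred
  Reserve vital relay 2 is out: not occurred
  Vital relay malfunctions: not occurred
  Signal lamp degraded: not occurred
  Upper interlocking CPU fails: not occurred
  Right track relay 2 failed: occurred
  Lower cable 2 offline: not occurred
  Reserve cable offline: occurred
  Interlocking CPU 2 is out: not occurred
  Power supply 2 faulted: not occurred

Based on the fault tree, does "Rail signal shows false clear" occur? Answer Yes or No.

Signal drive unavailable [OR]: South insulated joint malfunctions=not, Vital relay malfunctions=not, Upper interlocking CPU fails=not → no input occurs → does not occur.
Track circuit unavailable [OR]: Reserve cable offline=occurs, Track relay is inoperative=not → at least one input occurs → occurs.
Vital path fails [AND]: Signal drive unavailable=not, Track circuit unavailable=occurs, Signal lamp degraded=not → not all inputs occur → does not occur.
Interlocking logic fails [AND]: Axle counter malfunctions=occurs, Auxiliary lamp driver offline=not, Aft insulated joint 2 trips=not → not all inputs occur → does not occur.
Power stage fails [AND]: Primary power supply degraded=occurs, Bond wire trips=not, Interlocking logic fails=not → not all inputs occur → does not occur.
Detection branch fails [OR]: Reserve vital relay 2 is out=not, Interlocking CPU 2 is out=not, Lower cable 2 offline=not, Right track relay 2 failed=occurs → at least one input occurs → occurs.
Signal drive 2 lost [OR]: Detection branch fails=occurs, Signal lamp 2 is inoperative=not → at least one input occurs → occurs.
Rail signal shows false clear [OR]: Vital path fails=not, Power stage fails=not, Signal drive 2 lost=occurs, Power supply 2 faulted=not → at least one input occurs → occurs.

Yes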